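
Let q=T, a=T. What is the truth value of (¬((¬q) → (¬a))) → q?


Substitute q=T, a=T:
¬q = F
¬a = F
(¬q) → (¬a) = F → F = T
¬((¬q) → (¬a)) = F
(¬((¬q) → (¬a))) → q = F → T = T

T


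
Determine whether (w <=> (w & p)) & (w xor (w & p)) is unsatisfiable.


Truth table over {p, w}:
p | w | φ
---------
False | False | False
True | False | False
False | True | False
True | True | False
Every row is false.

Yes, it is a contradiction.


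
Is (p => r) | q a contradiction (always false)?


Truth table over {p, q, r}:
p | q | r | φ
-------------
False | False | False | True
True | False | False | False
False | True | False | True
True | True | False | True
False | False | True | True
True | False | True | True
False | True | True | True
True | True | True | True
Satisfying assignment at row 1: p=False, q=False, r=False gives True.

No, it is not a contradiction.


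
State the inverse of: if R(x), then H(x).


The inverse of (P → Q) is (¬P → ¬Q). It is equivalent to the converse, not to the original.
Here P = 'R(x)' and Q = 'H(x)'.

If not (R(x)), then not (H(x)).


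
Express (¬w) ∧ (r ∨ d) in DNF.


Step 1: Distribute ∧ over ∨: (¬w) ∧ (r ∨ d) = ((¬w) ∧ r) ∨ ((¬w) ∧ d).

((¬w) ∧ r) ∨ ((¬w) ∧ d)


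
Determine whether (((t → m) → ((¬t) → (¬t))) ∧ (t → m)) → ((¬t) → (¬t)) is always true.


Build the truth table over {m, t}:
m | t | φ
---------
F | F | T
T | F | T
F | T | T
T | T | T
Every row evaluates to true.

Yes, it is a tautology.


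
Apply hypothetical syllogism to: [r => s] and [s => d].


Hypothetical syllogism: from (P → Q) and (Q → R), infer (P → R).
Chain the two implications through the shared middle term 's'.

r => d


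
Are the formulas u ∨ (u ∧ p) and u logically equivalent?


Compare truth tables:
p | u | φ | ψ
-------------
F | F | F | F
T | F | F | F
F | T | T | T
T | T | T | T
The columns φ and ψ agree on every row.

Yes, they are logically equivalent.


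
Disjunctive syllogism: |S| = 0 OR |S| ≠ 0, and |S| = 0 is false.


Disjunctive syllogism: from (P ∨ Q) and ¬P, infer Q.
One disjunct, '|S| = 0', is ruled out; the other must hold.

|S| ≠ 0


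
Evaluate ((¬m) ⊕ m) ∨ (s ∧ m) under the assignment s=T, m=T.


Substitute s=T, m=T:
¬m = F
(¬m) ⊕ m = F ⊕ T = T
s ∧ m = T ∧ T = T
((¬m) ⊕ m) ∨ (s ∧ m) = T ∨ T = T

T


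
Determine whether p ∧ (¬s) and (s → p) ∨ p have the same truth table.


Compare truth tables:
p | s | φ | ψ
-------------
F | F | F | T
T | F | T | T
F | T | F | F
T | T | F | T
They differ at row 1 (p=F, s=F): φ=F but ψ=T.

No, they are not logically equivalent.


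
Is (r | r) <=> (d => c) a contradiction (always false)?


Truth table over {c, d, r}:
c | d | r | φ
-------------
False | False | False | False
True | False | False | False
False | True | False | True
True | True | False | False
False | False | True | True
True | False | True | True
False | True | True | False
True | True | True | True
Satisfying assignment at row 3: c=False, d=True, r=False gives True.

No, it is not a contradiction.


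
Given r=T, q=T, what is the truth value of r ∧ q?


Conjunction is true only when both operands are true.
Substitute: r=T, q=T.
T ∧ T evaluates to T.

T


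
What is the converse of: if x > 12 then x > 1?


The converse of (P → Q) is (Q → P). It is not in general equivalent to the original.
Here P = 'x > 12' and Q = 'x > 1'.

If x > 1, then x > 12.


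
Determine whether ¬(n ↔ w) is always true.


Build the truth table over {n, w}:
n | w | φ
---------
F | F | F
T | F | T
F | T | T
T | T | F
Counterexample at row 1: with n=F, w=F, the formula is F.

No, it is not a tautology.


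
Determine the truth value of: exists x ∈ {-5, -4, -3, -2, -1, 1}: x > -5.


Evaluate the predicate on each element: -5:False, -4:True, -3:True, -2:True, -1:True, 1:True.
Witness x = -4 satisfies the predicate.

True


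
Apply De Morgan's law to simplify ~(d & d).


De Morgan: the negation of a conjunction is the disjunction of the negations.
Distribute ~ across &, flipping it to |, and negate each literal.

(~d) | (~d)


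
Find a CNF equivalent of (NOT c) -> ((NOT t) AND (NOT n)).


Step 1: Rewrite (¬c) → ((¬t) ∧ (¬n)) as ¬(¬c) ∨ ((¬t) ∧ (¬n)).
Step 2: Distribute ∨ over ∧.
Step 3: Eliminate any double negations (¬¬X = X).

(c OR (NOT t)) AND (c OR (NOT n))


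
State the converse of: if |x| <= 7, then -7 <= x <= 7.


The converse of (P → Q) is (Q → P). It is not in general equivalent to the original.
Here P = '|x| <= 7' and Q = '-7 <= x <= 7'.

If -7 <= x <= 7, then |x| <= 7.


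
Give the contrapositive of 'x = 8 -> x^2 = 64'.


The contrapositive of (P → Q) is (¬Q → ¬P); it is logically equivalent to the original.
Here P = 'x = 8' and Q = 'x^2 = 64'.

If not (x^2 = 64), then not (x = 8).


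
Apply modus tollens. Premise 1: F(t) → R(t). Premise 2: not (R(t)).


Modus tollens: from (P → Q) and ¬Q, infer ¬P.
Q = 'R(t)' is denied; since P → Q, P must also fail.

Not (F(t)).


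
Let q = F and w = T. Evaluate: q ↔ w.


Biconditional is true when both operands have the same truth value.
Substitute: q=F, w=T.
F ↔ T evaluates to F.

F


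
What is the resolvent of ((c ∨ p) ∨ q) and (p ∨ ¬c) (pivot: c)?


The clauses contain complementary literals c and ¬c.
Resolution eliminates this pair and disjoins the remaining literals (merging duplicates).

(p ∨ q)


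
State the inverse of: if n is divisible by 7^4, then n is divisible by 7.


The inverse of (P → Q) is (¬P → ¬Q). It is equivalent to the converse, not to the original.
Here P = 'n is divisible by 7^4' and Q = 'n is divisible by 7'.

If not (n is divisible by 7^4), then not (n is divisible by 7).


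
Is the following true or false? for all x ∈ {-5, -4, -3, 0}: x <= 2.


Evaluate the predicate on each element: -5:T, -4:T, -3:T, 0:T.
Every element satisfies the predicate.

T


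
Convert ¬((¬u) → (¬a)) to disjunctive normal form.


Step 1: Rewrite implication then negate: ¬(¬(¬u) ∨ (¬a)) = (¬u) ∧ ¬(¬a).
Step 2: Eliminate any double negations (¬¬X = X).

(¬u) ∧ a


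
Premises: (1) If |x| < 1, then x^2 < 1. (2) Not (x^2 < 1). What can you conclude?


Modus tollens: from (P → Q) and ¬Q, infer ¬P.
Q = 'x^2 < 1' is denied; since P → Q, P must also fail.

Not (|x| < 1).


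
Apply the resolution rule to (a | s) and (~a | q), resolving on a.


The clauses contain complementary literals a and ~a.
Resolution eliminates this pair and disjoins the remaining literals (merging duplicates).

(s | q)


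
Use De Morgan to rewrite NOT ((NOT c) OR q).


De Morgan: the negation of a disjunction is the conjunction of the negations.
Distribute NOT across OR, flipping it to AND, and negate each literal.

c AND (NOT q)


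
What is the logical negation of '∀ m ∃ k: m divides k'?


Negation flips each quantifier (∀↔∃) and negates the inner predicate.
¬(∀ m ∃ k: φ) = ∃ m ∀ k: ¬φ.

∃ m ∀ k: ¬(m divides k)


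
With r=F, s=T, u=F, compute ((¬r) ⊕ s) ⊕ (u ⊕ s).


Substitute r=F, s=T, u=F:
¬r = T
(¬r) ⊕ s = T ⊕ T = F
u ⊕ s = F ⊕ T = T
((¬r) ⊕ s) ⊕ (u ⊕ s) = F ⊕ T = T

T


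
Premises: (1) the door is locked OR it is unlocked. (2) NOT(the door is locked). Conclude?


Disjunctive syllogism: from (P ∨ Q) and ¬P, infer Q.
One disjunct, 'the door is locked', is ruled out; the other must hold.

it is unlocked


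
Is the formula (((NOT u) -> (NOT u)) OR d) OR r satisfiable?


Search for a satisfying assignment over {d, r, u}.
Try d=F, r=F, u=F: the formula evaluates to T.
A satisfying assignment exists.

Satisfiable.


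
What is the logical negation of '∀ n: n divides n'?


¬(∀ x: φ) = ∃ x: ¬φ, and ¬(∃ x: φ) = ∀ x: ¬φ.
Apply to the universal statement.

∃ n: ¬(n divides n)


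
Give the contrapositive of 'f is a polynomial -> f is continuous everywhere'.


The contrapositive of (P → Q) is (¬Q → ¬P); it is logically equivalent to the original.
Here P = 'f is a polynomial' and Q = 'f is continuous everywhere'.

If not (f is continuous everywhere), then not (f is a polynomial).


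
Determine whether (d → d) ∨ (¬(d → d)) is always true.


Build the truth table over {d}:
d | φ
-----
F | T
T | T
Every row evaluates to true.

Yes, it is a tautology.


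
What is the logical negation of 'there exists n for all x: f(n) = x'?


Negation flips each quantifier (∀↔∃) and negates the inner predicate.
¬(there exists n for all x: φ) = for all n there exists x: ¬φ.

for all n there exists x: NOT(f(n) = x)


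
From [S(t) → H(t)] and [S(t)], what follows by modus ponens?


Modus ponens: from (P → Q) and P, infer Q.
P = 'S(t)' is asserted, and P → Q holds, so Q follows.

H(t).


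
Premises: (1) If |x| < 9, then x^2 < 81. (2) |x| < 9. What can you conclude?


Modus ponens: from (P → Q) and P, infer Q.
P = '|x| < 9' is asserted, and P → Q holds, so Q follows.

x^2 < 81.


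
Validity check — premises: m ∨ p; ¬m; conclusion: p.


This matches the form of disjunctive syllogism: the conclusion follows in every model of the premises.

Valid.


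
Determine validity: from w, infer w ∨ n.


This matches the form of disjunction introduction: the conclusion follows in every model of the premises.

Valid.


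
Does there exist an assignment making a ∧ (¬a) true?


Check all 2 assignments over {a}:
a | φ
-----
F | F
T | F
No assignment makes the formula true.

Unsatisfiable.


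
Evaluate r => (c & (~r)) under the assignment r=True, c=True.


Substitute r=True, c=True:
~r = False
c & (~r) = True & False = False
r => (c & (~r)) = True => False = False

False


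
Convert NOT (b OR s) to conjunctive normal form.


Step 1: Apply De Morgan: ¬(b ∨ s) = ¬b ∧ ¬s.

(NOT b) AND (NOT s)


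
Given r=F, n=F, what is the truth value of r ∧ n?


Conjunction is true only when both operands are true.
Substitute: r=F, n=F.
F ∧ F evaluates to F.

F


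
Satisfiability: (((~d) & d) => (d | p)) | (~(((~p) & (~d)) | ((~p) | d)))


Search for a satisfying assignment over {d, p}.
Try d=False, p=False: the formula evaluates to True.
A satisfying assignment exists.

Satisfiable.


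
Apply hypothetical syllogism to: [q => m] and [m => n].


Hypothetical syllogism: from (P → Q) and (Q → R), infer (P → R).
Chain the two implications through the shared middle term 'm'.

q => n


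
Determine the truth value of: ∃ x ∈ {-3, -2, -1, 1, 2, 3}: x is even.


Evaluate the predicate on each element: -3:F, -2:T, -1:F, 1:F, 2:T, 3:F.
Witness x = -2 satisfies the predicate.

T


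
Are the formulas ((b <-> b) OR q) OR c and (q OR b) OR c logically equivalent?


Compare truth tables:
b | c | q | φ | ψ
-----------------
F | F | F | T | F
T | F | F | T | T
F | T | F | T | T
T | T | F | T | T
F | F | T | T | T
T | F | T | T | T
F | T | T | T | T
T | T | T | T | T
They differ at row 1 (b=F, c=F, q=F): φ=T but ψ=F.

No, they are not logically equivalent.


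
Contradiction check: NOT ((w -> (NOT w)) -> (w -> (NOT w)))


Truth table over {w}:
w | φ
-----
F | F
T | F
Every row is false.

Yes, it is a contradiction.


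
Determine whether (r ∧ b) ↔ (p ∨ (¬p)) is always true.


Build the truth table over {b, p, r}:
b | p | r | φ
-------------
F | F | F | F
T | F | F | F
F | T | F | F
T | T | F | F
F | F | T | F
T | F | T | T
F | T | T | F
T | T | T | T
Counterexample at row 1: with b=F, p=F, r=F, the formula is F.

No, it is not a tautology.


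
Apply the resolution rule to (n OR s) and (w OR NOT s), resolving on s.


The clauses contain complementary literals s and NOTs.
Resolution eliminates this pair and disjoins the remaining literals (merging duplicates).

(n OR w)


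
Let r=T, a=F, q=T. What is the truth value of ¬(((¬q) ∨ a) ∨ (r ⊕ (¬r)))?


Substitute r=T, a=F, q=T:
¬q = F
(¬q) ∨ a = F ∨ F = F
¬r = F
r ⊕ (¬r) = T ⊕ F = T
((¬q) ∨ a) ∨ (r ⊕ (¬r)) = F ∨ T = T
¬(((¬q) ∨ a) ∨ (r ⊕ (¬r))) = F

F


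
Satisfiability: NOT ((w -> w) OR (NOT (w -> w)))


Check all 2 assignments over {w}:
w | φ
-----
F | F
T | F
No assignment makes the formula true.

Unsatisfiable.


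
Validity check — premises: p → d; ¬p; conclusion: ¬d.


This is denying the antecedent (fallacy). There exist truth assignments where the premises are all true but the conclusion is false.

Invalid.


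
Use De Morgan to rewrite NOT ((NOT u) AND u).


De Morgan: the negation of a conjunction is the disjunction of the negations.
Distribute NOT across AND, flipping it to OR, and negate each literal.

u OR (NOT u)


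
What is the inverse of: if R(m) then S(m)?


The inverse of (P → Q) is (¬P → ¬Q). It is equivalent to the converse, not to the original.
Here P = 'R(m)' and Q = 'S(m)'.

If not (R(m)), then not (S(m)).


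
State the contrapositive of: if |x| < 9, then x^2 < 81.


The contrapositive of (P → Q) is (¬Q → ¬P); it is logically equivalent to the original.
Here P = '|x| < 9' and Q = 'x^2 < 81'.

If not (x^2 < 81), then not (|x| < 9).


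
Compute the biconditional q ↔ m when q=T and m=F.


Biconditional is true when both operands have the same truth value.
Substitute: q=T, m=F.
T ↔ F evaluates to F.

F


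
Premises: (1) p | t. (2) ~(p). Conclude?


Disjunctive syllogism: from (P ∨ Q) and ¬P, infer Q.
One disjunct, 'p', is ruled out; the other must hold.

t


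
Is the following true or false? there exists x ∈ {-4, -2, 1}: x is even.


Evaluate the predicate on each element: -4:T, -2:T, 1:F.
Witness x = -4 satisfies the predicate.

T


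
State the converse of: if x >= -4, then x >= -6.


The converse of (P → Q) is (Q → P). It is not in general equivalent to the original.
Here P = 'x >= -4' and Q = 'x >= -6'.

If x >= -6, then x >= -4.


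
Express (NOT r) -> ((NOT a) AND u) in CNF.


Step 1: Rewrite (¬r) → ((¬a) ∧ u) as ¬(¬r) ∨ ((¬a) ∧ u).
Step 2: Distribute ∨ over ∧.
Step 3: Eliminate any double negations (¬¬X = X).

(r OR (NOT a)) AND (r OR u)


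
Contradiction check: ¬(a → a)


Truth table over {a}:
a | φ
-----
F | F
T | F
Every row is false.

Yes, it is a contradiction.


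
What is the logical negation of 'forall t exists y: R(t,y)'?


Negation flips each quantifier (∀↔∃) and negates the inner predicate.
¬(forall t exists y: φ) = exists t forall y: ¬φ.

exists t forall y: ~(R(t,y))


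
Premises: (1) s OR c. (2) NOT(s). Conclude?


Disjunctive syllogism: from (P ∨ Q) and ¬P, infer Q.
One disjunct, 's', is ruled out; the other must hold.

c


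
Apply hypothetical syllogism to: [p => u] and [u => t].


Hypothetical syllogism: from (P → Q) and (Q → R), infer (P → R).
Chain the two implications through the shared middle term 'u'.

p => t


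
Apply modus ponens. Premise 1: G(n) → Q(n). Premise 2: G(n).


Modus ponens: from (P → Q) and P, infer Q.
P = 'G(n)' is asserted, and P → Q holds, so Q follows.

Q(n).


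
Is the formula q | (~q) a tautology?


Build the truth table over {q}:
q | φ
-----
False | True
True | True
Every row evaluates to true.

Yes, it is a tautology.


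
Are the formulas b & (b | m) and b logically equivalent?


Compare truth tables:
b | m | φ | ψ
-------------
False | False | False | False
True | False | True | True
False | True | False | False
True | True | True | True
The columns φ and ψ agree on every row.

Yes, they are logically equivalent.


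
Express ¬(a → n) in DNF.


Step 1: Rewrite implication then negate: ¬(¬a ∨ n) = a ∧ ¬n.

a ∧ (¬n)


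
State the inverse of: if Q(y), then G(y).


The inverse of (P → Q) is (¬P → ¬Q). It is equivalent to the converse, not to the original.
Here P = 'Q(y)' and Q = 'G(y)'.

If not (Q(y)), then not (G(y)).


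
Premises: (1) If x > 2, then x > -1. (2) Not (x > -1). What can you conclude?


Modus tollens: from (P → Q) and ¬Q, infer ¬P.
Q = 'x > -1' is denied; since P → Q, P must also fail.

Not (x > 2).


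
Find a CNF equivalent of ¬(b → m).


Step 1: Rewrite b → m as ¬b ∨ m.
Step 2: Negate: ¬(¬b ∨ m) = b ∧ ¬m (De Morgan + double negation).

b ∧ (¬m)


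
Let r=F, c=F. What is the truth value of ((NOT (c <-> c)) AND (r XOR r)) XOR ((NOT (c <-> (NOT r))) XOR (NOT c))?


Substitute r=F, c=F:
c <-> c = F <-> F = T
NOT (c <-> c) = F
r XOR r = F XOR F = F
(NOT (c <-> c)) AND (r XOR r) = F AND F = F
NOT r = T
c <-> (NOT r) = F <-> T = F
NOT (c <-> (NOT r)) = T
NOT c = T
(NOT (c <-> (NOT r))) XOR (NOT c) = T XOR T = F
((NOT (c <-> c)) AND (r XOR r)) XOR ((NOT (c <-> (NOT r))) XOR (NOT c)) = F XOR F = F

F


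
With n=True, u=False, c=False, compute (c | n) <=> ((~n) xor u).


Substitute n=True, u=False, c=False:
c | n = False | True = True
~n = False
(~n) xor u = False xor False = False
(c | n) <=> ((~n) xor u) = True <=> False = False

False


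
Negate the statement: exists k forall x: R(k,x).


Negation flips each quantifier (∀↔∃) and negates the inner predicate.
¬(exists k forall x: φ) = forall k exists x: ¬φ.

forall k exists x: ~(R(k,x))


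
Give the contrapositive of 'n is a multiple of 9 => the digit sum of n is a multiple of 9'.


The contrapositive of (P → Q) is (¬Q → ¬P); it is logically equivalent to the original.
Here P = 'n is a multiple of 9' and Q = 'the digit sum of n is a multiple of 9'.

If not (the digit sum of n is a multiple of 9), then not (n is a multiple of 9).


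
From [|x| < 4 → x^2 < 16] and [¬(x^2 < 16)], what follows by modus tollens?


Modus tollens: from (P → Q) and ¬Q, infer ¬P.
Q = 'x^2 < 16' is denied; since P → Q, P must also fail.

Not (|x| < 4).


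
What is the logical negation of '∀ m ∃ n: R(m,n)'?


Negation flips each quantifier (∀↔∃) and negates the inner predicate.
¬(∀ m ∃ n: φ) = ∃ m ∀ n: ¬φ.

∃ m ∀ n: ¬(R(m,n))


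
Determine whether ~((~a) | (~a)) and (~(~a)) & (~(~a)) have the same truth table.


Compare truth tables:
a | φ | ψ
---------
False | False | False
True | True | True
The columns φ and ψ agree on every row.

Yes, they are logically equivalent.


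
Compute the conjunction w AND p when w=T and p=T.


Conjunction is true only when both operands are true.
Substitute: w=T, p=T.
T AND T evaluates to T.

T


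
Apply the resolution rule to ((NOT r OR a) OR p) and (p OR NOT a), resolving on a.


The clauses contain complementary literals a and NOTa.
Resolution eliminates this pair and disjoins the remaining literals (merging duplicates).

(NOT r OR p)


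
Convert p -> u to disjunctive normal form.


Step 1: Rewrite p → u as ¬p ∨ u.

(NOT p) OR u


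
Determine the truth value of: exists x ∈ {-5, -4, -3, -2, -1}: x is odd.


Evaluate the predicate on each element: -5:True, -4:False, -3:True, -2:False, -1:True.
Witness x = -5 satisfies the predicate.

True


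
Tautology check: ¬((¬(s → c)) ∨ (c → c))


Build the truth table over {c, s}:
c | s | φ
---------
F | F | F
T | F | F
F | T | F
T | T | F
Counterexample at row 1: with c=F, s=F, the formula is F.

No, it is not a tautology.


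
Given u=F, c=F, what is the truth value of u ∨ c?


Disjunction is false only when both operands are false.
Substitute: u=F, c=F.
F ∨ F evaluates to F.

F


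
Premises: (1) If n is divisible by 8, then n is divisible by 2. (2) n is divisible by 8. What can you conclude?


Modus ponens: from (P → Q) and P, infer Q.
P = 'n is divisible by 8' is asserted, and P → Q holds, so Q follows.

n is divisible by 2.


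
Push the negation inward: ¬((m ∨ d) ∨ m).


De Morgan: the negation of a disjunction is the conjunction of the negations.
Distribute ¬ across ∨, flipping it to ∧, and negate each literal.

((¬m) ∧ (¬d)) ∧ (¬m)


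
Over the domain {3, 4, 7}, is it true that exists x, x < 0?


Evaluate the predicate on each element: 3:False, 4:False, 7:False.
No element satisfies the predicate.

False


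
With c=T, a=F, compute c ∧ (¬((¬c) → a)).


Substitute c=T, a=F:
¬c = F
(¬c) → a = F → F = T
¬((¬c) → a) = F
c ∧ (¬((¬c) → a)) = T ∧ F = F

F


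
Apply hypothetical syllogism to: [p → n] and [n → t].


Hypothetical syllogism: from (P → Q) and (Q → R), infer (P → R).
Chain the two implications through the shared middle term 'n'.

p → t


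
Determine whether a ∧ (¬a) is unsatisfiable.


Truth table over {a}:
a | φ
-----
F | F
T | F
Every row is false.

Yes, it is a contradiction.


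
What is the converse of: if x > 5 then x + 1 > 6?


The converse of (P → Q) is (Q → P). It is not in general equivalent to the original.
Here P = 'x > 5' and Q = 'x + 1 > 6'.

If x + 1 > 6, then x > 5.


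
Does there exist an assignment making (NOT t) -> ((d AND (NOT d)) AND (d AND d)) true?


Search for a satisfying assignment over {d, t}.
Try d=F, t=T: the formula evaluates to T.
A satisfying assignment exists.

Satisfiable.


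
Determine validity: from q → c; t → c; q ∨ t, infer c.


This matches the form of proof by cases: the conclusion follows in every model of the premises.

Valid.


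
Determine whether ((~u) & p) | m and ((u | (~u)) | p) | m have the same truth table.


Compare truth tables:
m | p | u | φ | ψ
-----------------
False | False | False | False | True
True | False | False | True | True
False | True | False | True | True
True | True | False | True | True
False | False | True | False | True
True | False | True | True | True
False | True | True | False | True
True | True | True | True | True
They differ at row 1 (m=False, p=False, u=False): φ=False but ψ=True.

No, they are not logically equivalent.


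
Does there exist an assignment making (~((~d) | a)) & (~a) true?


Search for a satisfying assignment over {a, d}.
Try a=False, d=True: the formula evaluates to True.
A satisfying assignment exists.

Satisfiable.


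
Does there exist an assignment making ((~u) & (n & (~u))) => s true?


Search for a satisfying assignment over {n, s, u}.
Try n=False, s=False, u=False: the formula evaluates to True.
A satisfying assignment exists.

Satisfiable.


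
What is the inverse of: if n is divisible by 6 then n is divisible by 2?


The inverse of (P → Q) is (¬P → ¬Q). It is equivalent to the converse, not to the original.
Here P = 'n is divisible by 6' and Q = 'n is divisible by 2'.

If not (n is divisible by 6), then not (n is divisible by 2).


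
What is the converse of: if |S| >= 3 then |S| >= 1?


The converse of (P → Q) is (Q → P). It is not in general equivalent to the original.
Here P = '|S| >= 3' and Q = '|S| >= 1'.

If |S| >= 1, then |S| >= 3.


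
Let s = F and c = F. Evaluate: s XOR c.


Exclusive or is true when exactly one operand is true.
Substitute: s=F, c=F.
F XOR F evaluates to F.

F


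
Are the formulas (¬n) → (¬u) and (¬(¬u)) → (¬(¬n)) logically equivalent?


Compare truth tables:
n | u | φ | ψ
-------------
F | F | T | T
T | F | T | T
F | T | F | F
T | T | T | T
The columns φ and ψ agree on every row.

Yes, they are logically equivalent.


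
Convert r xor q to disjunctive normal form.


Step 1: r ⊕ q is true exactly when they disagree: (r ∧ ¬q) ∨ (¬r ∧ q).

(r & (~q)) | ((~r) & q)


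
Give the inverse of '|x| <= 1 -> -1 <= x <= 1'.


The inverse of (P → Q) is (¬P → ¬Q). It is equivalent to the converse, not to the original.
Here P = '|x| <= 1' and Q = '-1 <= x <= 1'.

If not (|x| <= 1), then not (-1 <= x <= 1).


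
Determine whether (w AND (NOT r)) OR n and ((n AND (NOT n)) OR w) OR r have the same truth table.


Compare truth tables:
n | r | w | φ | ψ
-----------------
F | F | F | F | F
T | F | F | T | F
F | T | F | F | T
T | T | F | T | T
F | F | T | T | T
T | F | T | T | T
F | T | T | F | T
T | T | T | T | T
They differ at row 2 (n=T, r=F, w=F): φ=T but ψ=F.

No, they are not logically equivalent.


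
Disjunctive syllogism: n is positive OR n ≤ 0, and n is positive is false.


Disjunctive syllogism: from (P ∨ Q) and ¬P, infer Q.
One disjunct, 'n is positive', is ruled out; the other must hold.

n ≤ 0


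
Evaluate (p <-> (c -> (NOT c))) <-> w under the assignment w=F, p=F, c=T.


Substitute w=F, p=F, c=T:
NOT c = F
c -> (NOT c) = T -> F = F
p <-> (c -> (NOT c)) = F <-> F = T
(p <-> (c -> (NOT c))) <-> w = T <-> F = F

F


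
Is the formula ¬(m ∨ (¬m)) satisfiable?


Check all 2 assignments over {m}:
m | φ
-----
F | F
T | F
No assignment makes the formula true.

Unsatisfiable.


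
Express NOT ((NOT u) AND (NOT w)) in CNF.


Step 1: Apply De Morgan: ¬((¬u) ∧ (¬w)) = ¬(¬u) ∨ ¬(¬w).
Step 2: Eliminate any double negations (¬¬X = X).

u OR w


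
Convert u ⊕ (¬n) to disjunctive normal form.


Step 1: u ⊕ (¬n) is true exactly when they disagree: (u ∧ ¬(¬n)) ∨ (¬u ∧ (¬n)).
Step 2: Eliminate any double negations (¬¬X = X).

(u ∧ n) ∨ ((¬u) ∧ (¬n))


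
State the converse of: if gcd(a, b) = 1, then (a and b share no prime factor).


The converse of (P → Q) is (Q → P). It is not in general equivalent to the original.
Here P = 'gcd(a, b) = 1' and Q = '(a and b share no prime factor)'.

If (a and b share no prime factor), then gcd(a, b) = 1.


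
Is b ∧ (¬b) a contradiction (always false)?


Truth table over {b}:
b | φ
-----
F | F
T | F
Every row is false.

Yes, it is a contradiction.


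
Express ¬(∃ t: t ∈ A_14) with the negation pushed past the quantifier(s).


¬(∀ x: φ) = ∃ x: ¬φ, and ¬(∃ x: φ) = ∀ x: ¬φ.
Apply to the existential statement.

∀ t: ¬(t ∈ A_14)


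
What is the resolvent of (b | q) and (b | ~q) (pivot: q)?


The clauses contain complementary literals q and ~q.
Resolution eliminates this pair and disjoins the remaining literals (merging duplicates).

b


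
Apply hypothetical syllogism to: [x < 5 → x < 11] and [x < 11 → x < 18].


Hypothetical syllogism: from (P → Q) and (Q → R), infer (P → R).
Chain the two implications through the shared middle term 'x < 11'.

x < 5 → x < 18


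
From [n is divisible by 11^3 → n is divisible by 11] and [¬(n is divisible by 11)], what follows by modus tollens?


Modus tollens: from (P → Q) and ¬Q, infer ¬P.
Q = 'n is divisible by 11' is denied; since P → Q, P must also fail.

Not (n is divisible by 11^3).


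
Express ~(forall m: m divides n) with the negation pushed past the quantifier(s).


¬(forall x: φ) = exists x: ¬φ, and ¬(exists x: φ) = forall x: ¬φ.
Apply to the universal statement.

exists m: ~(m divides n)


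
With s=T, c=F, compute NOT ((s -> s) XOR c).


Substitute s=T, c=F:
s -> s = T -> T = T
(s -> s) XOR c = T XOR F = T
NOT ((s -> s) XOR c) = F

F


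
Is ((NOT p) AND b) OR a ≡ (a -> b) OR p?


Compare truth tables:
a | b | p | φ | ψ
-----------------
F | F | F | F | T
T | F | F | T | F
F | T | F | T | T
T | T | F | T | T
F | F | T | F | T
T | F | T | T | T
F | T | T | F | T
T | T | T | T | T
They differ at row 1 (a=F, b=F, p=F): φ=F but ψ=T.

No, they are not logically equivalent.


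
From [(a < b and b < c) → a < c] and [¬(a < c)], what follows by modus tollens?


Modus tollens: from (P → Q) and ¬Q, infer ¬P.
Q = 'a < c' is denied; since P → Q, P must also fail.

Not ((a < b and b < c)).


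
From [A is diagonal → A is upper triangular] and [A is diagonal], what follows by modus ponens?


Modus ponens: from (P → Q) and P, infer Q.
P = 'A is diagonal' is asserted, and P → Q holds, so Q follows.

A is upper triangular.


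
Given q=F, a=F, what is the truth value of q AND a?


Conjunction is true only when both operands are true.
Substitute: q=F, a=F.
F AND F evaluates to F.

F


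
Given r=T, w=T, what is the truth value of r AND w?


Conjunction is true only when both operands are true.
Substitute: r=T, w=T.
T AND T evaluates to T.

T


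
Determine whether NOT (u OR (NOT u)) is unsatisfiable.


Truth table over {u}:
u | φ
-----
F | F
T | F
Every row is false.

Yes, it is a contradiction.


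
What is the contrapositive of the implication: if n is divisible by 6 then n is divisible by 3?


The contrapositive of (P → Q) is (¬Q → ¬P); it is logically equivalent to the original.
Here P = 'n is divisible by 6' and Q = 'n is divisible by 3'.

If not (n is divisible by 3), then not (n is divisible by 6).


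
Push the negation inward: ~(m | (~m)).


De Morgan: the negation of a disjunction is the conjunction of the negations.
Distribute ~ across |, flipping it to &, and negate each literal.

(~m) & m


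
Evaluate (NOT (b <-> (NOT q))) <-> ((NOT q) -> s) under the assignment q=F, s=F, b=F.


Substitute q=F, s=F, b=F:
NOT q = T
b <-> (NOT q) = F <-> T = F
NOT (b <-> (NOT q)) = T
NOT q = T
(NOT q) -> s = T -> F = F
(NOT (b <-> (NOT q))) <-> ((NOT q) -> s) = T <-> F = F

F


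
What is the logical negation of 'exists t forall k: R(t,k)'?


Negation flips each quantifier (∀↔∃) and negates the inner predicate.
¬(exists t forall k: φ) = forall t exists k: ¬φ.

forall t exists k: ~(R(t,k))


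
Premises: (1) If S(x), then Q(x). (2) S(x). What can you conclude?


Modus ponens: from (P → Q) and P, infer Q.
P = 'S(x)' is asserted, and P → Q holds, so Q follows.

Q(x).


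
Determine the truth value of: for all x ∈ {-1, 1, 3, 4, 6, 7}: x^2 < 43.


Evaluate the predicate on each element: -1:T, 1:T, 3:T, 4:T, 6:T, 7:F.
Counterexample x = 7 fails the predicate.

F


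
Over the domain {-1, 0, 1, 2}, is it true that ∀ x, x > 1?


Evaluate the predicate on each element: -1:F, 0:F, 1:F, 2:T.
Counterexample x = -1 fails the predicate.

F


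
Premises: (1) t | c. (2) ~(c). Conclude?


Disjunctive syllogism: from (P ∨ Q) and ¬P, infer Q.
One disjunct, 'c', is ruled out; the other must hold.

t


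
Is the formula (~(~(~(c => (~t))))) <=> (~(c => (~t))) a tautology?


Build the truth table over {c, t}:
c | t | φ
---------
False | False | True
True | False | True
False | True | True
True | True | True
Every row evaluates to true.

Yes, it is a tautology.


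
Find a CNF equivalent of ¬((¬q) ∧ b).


Step 1: Apply De Morgan: ¬((¬q) ∧ b) = ¬(¬q) ∨ ¬b.
Step 2: Eliminate any double negations (¬¬X = X).

q ∨ (¬b)


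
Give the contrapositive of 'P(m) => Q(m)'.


The contrapositive of (P → Q) is (¬Q → ¬P); it is logically equivalent to the original.
Here P = 'P(m)' and Q = 'Q(m)'.

If not (Q(m)), then not (P(m)).


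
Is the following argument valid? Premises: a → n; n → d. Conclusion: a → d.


This matches the form of hypothetical syllogism: the conclusion follows in every model of the premises.

Valid.


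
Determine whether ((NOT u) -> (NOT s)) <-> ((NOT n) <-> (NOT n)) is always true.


Build the truth table over {n, s, u}:
n | s | u | φ
-------------
F | F | F | T
T | F | F | T
F | T | F | F
T | T | F | F
F | F | T | T
T | F | T | T
F | T | T | T
T | T | T | T
Counterexample at row 3: with n=F, s=T, u=F, the formula is F.

No, it is not a tautology.


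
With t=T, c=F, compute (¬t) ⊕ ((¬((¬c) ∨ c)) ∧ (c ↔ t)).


Substitute t=T, c=F:
¬t = F
¬c = T
(¬c) ∨ c = T ∨ F = T
¬((¬c) ∨ c) = F
c ↔ t = F ↔ T = F
(¬((¬c) ∨ c)) ∧ (c ↔ t) = F ∧ F = F
(¬t) ⊕ ((¬((¬c) ∨ c)) ∧ (c ↔ t)) = F ⊕ F = F

F


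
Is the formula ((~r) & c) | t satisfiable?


Search for a satisfying assignment over {c, r, t}.
Try c=True, r=False, t=False: the formula evaluates to True.
A satisfying assignment exists.

Satisfiable.


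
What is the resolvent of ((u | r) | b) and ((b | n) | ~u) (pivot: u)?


The clauses contain complementary literals u and ~u.
Resolution eliminates this pair and disjoins the remaining literals (merging duplicates).

((r | b) | n)


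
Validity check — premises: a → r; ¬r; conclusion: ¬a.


This matches the form of modus tollens: the conclusion follows in every model of the premises.

Valid.


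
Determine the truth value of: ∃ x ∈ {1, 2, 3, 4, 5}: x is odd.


Evaluate the predicate on each element: 1:T, 2:F, 3:T, 4:F, 5:T.
Witness x = 1 satisfies the predicate.

T


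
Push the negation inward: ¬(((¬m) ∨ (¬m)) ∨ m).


De Morgan: the negation of a disjunction is the conjunction of the negations.
Distribute ¬ across ∨, flipping it to ∧, and negate each literal.

(m ∧ m) ∧ (¬m)


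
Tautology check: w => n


Build the truth table over {n, w}:
n | w | φ
---------
False | False | True
True | False | True
False | True | False
True | True | True
Counterexample at row 3: with n=False, w=True, the formula is False.

No, it is not a tautology.


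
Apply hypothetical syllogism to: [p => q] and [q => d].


Hypothetical syllogism: from (P → Q) and (Q → R), infer (P → R).
Chain the two implications through the shared middle term 'q'.

p => d


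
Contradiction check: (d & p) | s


Truth table over {d, p, s}:
d | p | s | φ
-------------
False | False | False | False
True | False | False | False
False | True | False | False
True | True | False | True
False | False | True | True
True | False | True | True
False | True | True | True
True | True | True | True
Satisfying assignment at row 4: d=True, p=True, s=False gives True.

No, it is not a contradiction.


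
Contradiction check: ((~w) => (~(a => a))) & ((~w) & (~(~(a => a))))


Truth table over {a, w}:
a | w | φ
---------
False | False | False
True | False | False
False | True | False
True | True | False
Every row is false.

Yes, it is a contradiction.


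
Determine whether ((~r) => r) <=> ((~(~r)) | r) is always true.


Build the truth table over {r}:
r | φ
-----
False | True
True | True
Every row evaluates to true.

Yes, it is a tautology.


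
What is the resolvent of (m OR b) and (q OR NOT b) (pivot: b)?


The clauses contain complementary literals b and NOTb.
Resolution eliminates this pair and disjoins the remaining literals (merging duplicates).

(m OR q)


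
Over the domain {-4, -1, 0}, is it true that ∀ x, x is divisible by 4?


Evaluate the predicate on each element: -4:T, -1:F, 0:T.
Counterexample x = -1 fails the predicate.

F


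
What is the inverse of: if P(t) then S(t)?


The inverse of (P → Q) is (¬P → ¬Q). It is equivalent to the converse, not to the original.
Here P = 'P(t)' and Q = 'S(t)'.

If not (P(t)), then not (S(t)).


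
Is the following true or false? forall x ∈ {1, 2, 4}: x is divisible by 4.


Evaluate the predicate on each element: 1:False, 2:False, 4:True.
Counterexample x = 1 fails the predicate.

False


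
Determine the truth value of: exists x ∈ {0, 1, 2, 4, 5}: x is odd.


Evaluate the predicate on each element: 0:False, 1:True, 2:False, 4:False, 5:True.
Witness x = 1 satisfies the predicate.

True


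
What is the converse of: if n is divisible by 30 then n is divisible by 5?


The converse of (P → Q) is (Q → P). It is not in general equivalent to the original.
Here P = 'n is divisible by 30' and Q = 'n is divisible by 5'.

If n is divisible by 5, then n is divisible by 30.


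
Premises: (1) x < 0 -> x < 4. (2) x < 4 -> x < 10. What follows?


Hypothetical syllogism: from (P → Q) and (Q → R), infer (P → R).
Chain the two implications through the shared middle term 'x < 4'.

x < 0 -> x < 10


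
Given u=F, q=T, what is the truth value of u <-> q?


Biconditional is true when both operands have the same truth value.
Substitute: u=F, q=T.
F <-> T evaluates to F.

F


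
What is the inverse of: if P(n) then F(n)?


The inverse of (P → Q) is (¬P → ¬Q). It is equivalent to the converse, not to the original.
Here P = 'P(n)' and Q = 'F(n)'.

If not (P(n)), then not (F(n)).


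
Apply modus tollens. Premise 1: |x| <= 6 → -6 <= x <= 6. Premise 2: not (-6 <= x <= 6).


Modus tollens: from (P → Q) and ¬Q, infer ¬P.
Q = '-6 <= x <= 6' is denied; since P → Q, P must also fail.

Not (|x| <= 6).


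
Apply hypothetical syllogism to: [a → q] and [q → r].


Hypothetical syllogism: from (P → Q) and (Q → R), infer (P → R).
Chain the two implications through the shared middle term 'q'.

a → r


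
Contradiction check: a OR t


Truth table over {a, t}:
a | t | φ
---------
F | F | F
T | F | T
F | T | T
T | T | T
Satisfying assignment at row 2: a=T, t=F gives T.

No, it is not a contradiction.


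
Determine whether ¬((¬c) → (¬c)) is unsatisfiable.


Truth table over {c}:
c | φ
-----
F | F
T | F
Every row is false.

Yes, it is a contradiction.


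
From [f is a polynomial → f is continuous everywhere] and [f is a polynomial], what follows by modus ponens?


Modus ponens: from (P → Q) and P, infer Q.
P = 'f is a polynomial' is asserted, and P → Q holds, so Q follows.

f is continuous everywhere.


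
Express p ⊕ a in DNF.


Step 1: p ⊕ a is true exactly when they disagree: (p ∧ ¬a) ∨ (¬p ∧ a).

(p ∧ (¬a)) ∨ ((¬p) ∧ a)


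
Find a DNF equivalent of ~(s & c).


Step 1: Apply De Morgan: ¬(s ∧ c) = ¬s ∨ ¬c.

(~s) | (~c)


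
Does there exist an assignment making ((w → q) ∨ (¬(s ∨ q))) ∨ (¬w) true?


Search for a satisfying assignment over {q, s, w}.
Try q=F, s=F, w=F: the formula evaluates to T.
A satisfying assignment exists.

Satisfiable.


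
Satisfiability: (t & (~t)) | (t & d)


Search for a satisfying assignment over {d, t}.
Try d=True, t=True: the formula evaluates to True.
A satisfying assignment exists.

Satisfiable.


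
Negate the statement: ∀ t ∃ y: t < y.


Negation flips each quantifier (∀↔∃) and negates the inner predicate.
¬(∀ t ∃ y: φ) = ∃ t ∀ y: ¬φ.

∃ t ∀ y: ¬(t < y)


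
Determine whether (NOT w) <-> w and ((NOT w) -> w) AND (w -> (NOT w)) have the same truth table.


Compare truth tables:
w | φ | ψ
---------
F | F | F
T | F | F
The columns φ and ψ agree on every row.

Yes, they are logically equivalent.


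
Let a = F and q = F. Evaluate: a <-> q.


Biconditional is true when both operands have the same truth value.
Substitute: a=F, q=F.
F <-> F evaluates to T.

T


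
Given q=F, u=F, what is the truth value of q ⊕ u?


Exclusive or is true when exactly one operand is true.
Substitute: q=F, u=F.
F ⊕ F evaluates to F.

F


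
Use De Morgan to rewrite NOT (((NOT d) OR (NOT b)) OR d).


De Morgan: the negation of a disjunction is the conjunction of the negations.
Distribute NOT across OR, flipping it to AND, and negate each literal.

(d AND b) AND (NOT d)


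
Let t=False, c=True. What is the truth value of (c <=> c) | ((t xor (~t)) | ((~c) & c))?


Substitute t=False, c=True:
c <=> c = True <=> True = True
~t = True
t xor (~t) = False xor True = True
~c = False
(~c) & c = False & True = False
(t xor (~t)) | ((~c) & c) = True | False = True
(c <=> c) | ((t xor (~t)) | ((~c) & c)) = True | True = True

True


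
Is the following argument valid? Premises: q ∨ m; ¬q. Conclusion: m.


This matches the form of disjunctive syllogism: the conclusion follows in every model of the premises.

Valid.


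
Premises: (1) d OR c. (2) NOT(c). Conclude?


Disjunctive syllogism: from (P ∨ Q) and ¬P, infer Q.
One disjunct, 'c', is ruled out; the other must hold.

d
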